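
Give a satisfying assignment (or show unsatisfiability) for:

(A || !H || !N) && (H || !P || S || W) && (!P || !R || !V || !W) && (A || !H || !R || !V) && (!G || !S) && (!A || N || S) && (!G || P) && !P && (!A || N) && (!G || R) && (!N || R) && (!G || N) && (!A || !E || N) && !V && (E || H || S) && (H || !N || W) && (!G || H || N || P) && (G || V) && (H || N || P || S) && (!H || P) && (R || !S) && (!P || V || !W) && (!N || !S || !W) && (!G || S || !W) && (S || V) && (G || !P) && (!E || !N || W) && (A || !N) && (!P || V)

UNSATISFIABLE

Case P = True:
  Clause (!P) is falsified — contradiction.
Case P = False:
  (!G || P) forces G = False.
  (!V) forces V = False.
  Clause (G || V) is falsified — contradiction.
Both cases fail, so the formula is unsatisfiable.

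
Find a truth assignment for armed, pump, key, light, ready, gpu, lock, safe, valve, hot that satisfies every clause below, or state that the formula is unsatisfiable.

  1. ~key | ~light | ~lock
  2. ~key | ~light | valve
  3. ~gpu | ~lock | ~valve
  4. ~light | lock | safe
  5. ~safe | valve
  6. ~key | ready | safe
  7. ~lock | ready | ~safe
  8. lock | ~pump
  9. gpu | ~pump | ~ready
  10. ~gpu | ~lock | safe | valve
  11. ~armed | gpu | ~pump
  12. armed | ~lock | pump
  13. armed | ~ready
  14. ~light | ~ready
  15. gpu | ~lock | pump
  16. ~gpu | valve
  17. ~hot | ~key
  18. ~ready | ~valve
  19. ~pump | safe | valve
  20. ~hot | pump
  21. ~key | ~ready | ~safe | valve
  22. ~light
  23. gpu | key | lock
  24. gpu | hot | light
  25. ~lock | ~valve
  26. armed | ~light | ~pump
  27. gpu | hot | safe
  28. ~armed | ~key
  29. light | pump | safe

armed = False, pump = False, key = False, light = False, ready = False, gpu = True, lock = False, safe = True, valve = True, hot = False

Unit clause (~light) forces light = False.
Set armed = False.
  then (armed | ~ready) forces ready = False.
Try pump = True:
  (lock | ~pump) forces lock = True.
  (~lock | ready | ~safe) forces safe = False.
  (~key | ready | safe) forces key = False.
  (~pump | safe | valve) forces valve = True.
  clause (~lock | ~valve) is falsified — backtrack.
So pump = False.
  then (armed | ~lock | pump) forces lock = False.
  then (~hot | pump) forces hot = False.
  then (gpu | hot | light) forces gpu = True.
  then (light | pump | safe) forces safe = True.
  then (~safe | valve) forces valve = True.
Set key = False.
All clauses satisfied.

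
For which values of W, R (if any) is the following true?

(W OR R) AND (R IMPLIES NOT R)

W = True, R = False

  W OR R = True
  R IMPLIES NOT R = True
    NOT R = True
Both conjuncts True, so the formula holds.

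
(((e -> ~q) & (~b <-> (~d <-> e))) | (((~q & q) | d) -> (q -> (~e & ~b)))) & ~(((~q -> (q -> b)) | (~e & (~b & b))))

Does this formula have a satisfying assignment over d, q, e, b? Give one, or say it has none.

Unsatisfiable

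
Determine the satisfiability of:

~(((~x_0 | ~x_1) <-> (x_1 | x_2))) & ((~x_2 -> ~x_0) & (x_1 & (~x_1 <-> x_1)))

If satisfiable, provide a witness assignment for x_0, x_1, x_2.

The conjunct ~x_1 <-> x_1 is unsatisfiable on its own:
  x_1=F: evaluates to False.
  x_1=T: evaluates to False.
So the whole conjunction is unsatisfiable.

Unsatisfiable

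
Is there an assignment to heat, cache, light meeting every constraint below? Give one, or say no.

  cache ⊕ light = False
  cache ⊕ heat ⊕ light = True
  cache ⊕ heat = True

heat=T, cache=F, light=F

cache ⊕ light = F ⊕ F = False ✓
cache ⊕ heat ⊕ light = F ⊕ T ⊕ F = True ✓
cache ⊕ heat = F ⊕ T = True ✓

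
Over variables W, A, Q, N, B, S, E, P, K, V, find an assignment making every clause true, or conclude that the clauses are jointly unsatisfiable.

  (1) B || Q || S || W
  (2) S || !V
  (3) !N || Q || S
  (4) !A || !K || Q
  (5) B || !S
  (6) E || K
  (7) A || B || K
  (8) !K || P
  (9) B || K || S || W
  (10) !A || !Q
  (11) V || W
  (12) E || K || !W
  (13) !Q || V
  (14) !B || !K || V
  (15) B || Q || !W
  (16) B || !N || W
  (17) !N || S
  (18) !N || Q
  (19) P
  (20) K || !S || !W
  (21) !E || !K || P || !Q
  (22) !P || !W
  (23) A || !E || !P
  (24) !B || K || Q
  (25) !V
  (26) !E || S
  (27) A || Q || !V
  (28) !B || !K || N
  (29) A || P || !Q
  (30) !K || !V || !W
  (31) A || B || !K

UNSATISFIABLE

Case W = True:
  (P) forces P = True.
  Clause (!P || !W) is falsified — contradiction.
Case W = False:
  (V || W) forces V = True.
  Clause (!V) is falsified — contradiction.
Both cases fail, so the formula is unsatisfiable.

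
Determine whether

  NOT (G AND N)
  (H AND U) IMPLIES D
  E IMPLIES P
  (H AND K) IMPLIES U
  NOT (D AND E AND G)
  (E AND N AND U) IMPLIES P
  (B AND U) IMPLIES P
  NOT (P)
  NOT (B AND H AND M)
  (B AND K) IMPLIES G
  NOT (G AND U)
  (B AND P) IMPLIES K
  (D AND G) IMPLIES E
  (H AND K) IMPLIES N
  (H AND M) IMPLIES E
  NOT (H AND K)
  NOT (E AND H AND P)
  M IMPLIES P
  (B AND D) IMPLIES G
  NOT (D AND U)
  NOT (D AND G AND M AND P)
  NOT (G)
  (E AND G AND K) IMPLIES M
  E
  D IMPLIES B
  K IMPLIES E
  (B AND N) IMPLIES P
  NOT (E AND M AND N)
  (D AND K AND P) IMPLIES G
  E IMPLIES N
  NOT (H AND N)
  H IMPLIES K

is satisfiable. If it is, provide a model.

Case E = True:
  (NOT E OR P) forces P = True.
  Clause (NOT P) is falsified — contradiction.
Case E = False:
  Clause (E) is falsified — contradiction.
Both cases fail, so the formula is unsatisfiable.

No satisfying assignment exists.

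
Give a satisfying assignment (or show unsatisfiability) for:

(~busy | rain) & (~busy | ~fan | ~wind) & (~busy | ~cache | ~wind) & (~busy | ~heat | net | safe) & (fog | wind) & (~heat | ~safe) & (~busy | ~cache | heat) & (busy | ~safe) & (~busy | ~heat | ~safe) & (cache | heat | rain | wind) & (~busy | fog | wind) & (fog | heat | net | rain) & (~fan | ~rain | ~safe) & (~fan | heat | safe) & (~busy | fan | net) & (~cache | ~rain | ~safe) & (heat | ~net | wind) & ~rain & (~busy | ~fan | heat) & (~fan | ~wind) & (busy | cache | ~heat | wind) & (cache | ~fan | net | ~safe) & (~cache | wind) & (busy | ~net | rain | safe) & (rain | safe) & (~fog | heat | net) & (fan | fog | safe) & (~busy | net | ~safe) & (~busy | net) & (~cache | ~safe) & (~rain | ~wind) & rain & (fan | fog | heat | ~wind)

UNSATISFIABLE

Case rain = True:
  Clause (~rain) is falsified — contradiction.
Case rain = False:
  Clause (rain) is falsified — contradiction.
Both cases fail, so the formula is unsatisfiable.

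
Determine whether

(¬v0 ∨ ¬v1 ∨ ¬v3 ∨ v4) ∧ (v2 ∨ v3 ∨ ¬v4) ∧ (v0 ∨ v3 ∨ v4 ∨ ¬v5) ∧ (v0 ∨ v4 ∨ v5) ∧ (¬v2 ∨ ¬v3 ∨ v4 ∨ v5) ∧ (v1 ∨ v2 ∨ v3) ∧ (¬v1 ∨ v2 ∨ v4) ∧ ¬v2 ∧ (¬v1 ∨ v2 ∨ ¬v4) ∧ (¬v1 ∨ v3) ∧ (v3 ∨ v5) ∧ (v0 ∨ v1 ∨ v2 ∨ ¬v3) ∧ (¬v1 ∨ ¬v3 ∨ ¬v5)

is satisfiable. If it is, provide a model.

v0: True, v1: False, v2: False, v3: True, v4: False, v5: False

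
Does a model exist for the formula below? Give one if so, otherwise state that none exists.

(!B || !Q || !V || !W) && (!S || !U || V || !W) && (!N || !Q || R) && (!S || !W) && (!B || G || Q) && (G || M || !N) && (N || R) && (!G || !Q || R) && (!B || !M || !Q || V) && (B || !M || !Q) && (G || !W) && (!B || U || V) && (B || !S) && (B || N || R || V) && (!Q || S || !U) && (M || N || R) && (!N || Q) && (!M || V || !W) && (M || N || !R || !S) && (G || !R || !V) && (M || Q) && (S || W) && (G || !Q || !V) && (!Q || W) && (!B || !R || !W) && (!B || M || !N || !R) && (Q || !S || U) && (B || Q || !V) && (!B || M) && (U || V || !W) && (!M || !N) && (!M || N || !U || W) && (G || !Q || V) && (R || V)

Set V = True.
Set W = True.
  then (!S || !W) forces S = False.
  then (G || !W) forces G = True.
Try Q = False:
  (!N || Q) forces N = False.
  (N || R) forces R = True.
  (M || Q) forces M = True.
  (!B || !R || !W) forces B = False.
  clause (B || Q || !V) is falsified — backtrack.
So Q = True.
  then (!B || !Q || !V || !W) forces B = False.
  then (!G || !Q || R) forces R = True.
  then (B || !M || !Q) forces M = False.
  then (!Q || S || !U) forces U = False.
Set N = True.
All clauses satisfied.

V = True, W = True, Q = True, N = True, R = True, M = False, S = False, U = False, G = True, B = False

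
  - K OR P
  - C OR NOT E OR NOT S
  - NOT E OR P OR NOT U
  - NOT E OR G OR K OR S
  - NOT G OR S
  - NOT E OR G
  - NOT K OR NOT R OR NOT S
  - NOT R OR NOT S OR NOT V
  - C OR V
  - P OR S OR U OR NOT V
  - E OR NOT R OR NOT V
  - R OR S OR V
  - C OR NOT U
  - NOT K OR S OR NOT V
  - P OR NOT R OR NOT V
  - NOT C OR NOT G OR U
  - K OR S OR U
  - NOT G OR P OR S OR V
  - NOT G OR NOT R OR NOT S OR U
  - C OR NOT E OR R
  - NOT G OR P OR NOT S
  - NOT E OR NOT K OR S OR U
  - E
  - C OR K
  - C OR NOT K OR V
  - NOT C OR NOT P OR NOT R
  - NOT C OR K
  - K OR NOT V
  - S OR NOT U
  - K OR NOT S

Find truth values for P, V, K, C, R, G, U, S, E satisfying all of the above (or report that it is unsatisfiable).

Unit clause (E) forces E = True.
In (NOT E OR G) only G is left, so G = True.
In (NOT G OR S) only S is left, so S = True.
In (NOT G OR P OR NOT S) only P is left, so P = True.
In (K OR NOT S) only K is left, so K = True.
In (C OR NOT E OR NOT S) only C is left, so C = True.
In (NOT K OR NOT R OR NOT S) only NOT R is left, so R = False.
In (NOT C OR NOT G OR U) only U is left, so U = True.
Set V = True.
All clauses satisfied.

P = True, V = True, K = True, C = True, R = False, G = True, U = True, S = True, E = True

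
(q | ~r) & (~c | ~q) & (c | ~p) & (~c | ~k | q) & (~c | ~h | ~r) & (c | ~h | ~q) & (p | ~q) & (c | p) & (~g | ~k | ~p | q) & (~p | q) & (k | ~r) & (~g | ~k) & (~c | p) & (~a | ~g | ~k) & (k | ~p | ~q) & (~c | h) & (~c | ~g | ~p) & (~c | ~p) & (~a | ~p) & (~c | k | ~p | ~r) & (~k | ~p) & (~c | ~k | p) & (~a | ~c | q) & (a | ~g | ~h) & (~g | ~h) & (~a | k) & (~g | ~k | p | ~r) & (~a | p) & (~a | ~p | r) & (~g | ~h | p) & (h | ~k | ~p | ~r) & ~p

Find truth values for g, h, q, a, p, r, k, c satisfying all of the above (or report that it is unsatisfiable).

Case p = True:
  Clause (~p) is falsified — contradiction.
Case p = False:
  (p | ~q) forces q = False.
  (q | ~r) forces r = False.
  (c | p) forces c = True.
  Clause (~c | p) is falsified — contradiction.
Both cases fail, so the formula is unsatisfiable.

UNSATISFIABLE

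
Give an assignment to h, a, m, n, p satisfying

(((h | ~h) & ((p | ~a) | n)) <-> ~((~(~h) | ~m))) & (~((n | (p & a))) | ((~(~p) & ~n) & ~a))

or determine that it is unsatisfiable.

h = False; a = False; m = True; n = False; p = False

  ((h | ~h) & ((p | ~a) | n)) <-> ~((~(~h) | ~m)) = True
    (h | ~h) & ((p | ~a) | n) = True
      h | ~h = True
        ~h = True
      (p | ~a) | n = True
        p | ~a = True
          ~a = True
    ~((~(~h) | ~m)) = True
      ~(~h) | ~m = False
        ~(~h) = False
          ~h = True
        ~m = False
  ~((n | (p & a))) | ((~(~p) & ~n) & ~a) = True
    ~((n | (p & a))) = True
      n | (p & a) = False
        p & a = False
    (~(~p) & ~n) & ~a = False
      ~(~p) & ~n = False
        ~(~p) = False
          ~p = True
        ~n = True
      ~a = True
Both conjuncts True, so the formula holds.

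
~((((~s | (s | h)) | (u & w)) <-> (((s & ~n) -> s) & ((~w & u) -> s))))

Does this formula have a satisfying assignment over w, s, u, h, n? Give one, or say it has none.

w = False, s = False, u = True, h = True, n = False

  ~((((~s | (s | h)) | (u & w)) <-> (((s & ~n) -> s) & ((~w & u) -> s)))) = True
    ((~s | (s | h)) | (u & w)) <-> (((s & ~n) -> s) & ((~w & u) -> s)) = False
      (~s | (s | h)) | (u & w) = True
        ~s | (s | h) = True
          ~s = True
          s | h = True
        u & w = False
      ((s & ~n) -> s) & ((~w & u) -> s) = False
        (s & ~n) -> s = True
          s & ~n = False
            ~n = True
        (~w & u) -> s = False
          ~w & u = True
            ~w = True
The formula evaluates to True.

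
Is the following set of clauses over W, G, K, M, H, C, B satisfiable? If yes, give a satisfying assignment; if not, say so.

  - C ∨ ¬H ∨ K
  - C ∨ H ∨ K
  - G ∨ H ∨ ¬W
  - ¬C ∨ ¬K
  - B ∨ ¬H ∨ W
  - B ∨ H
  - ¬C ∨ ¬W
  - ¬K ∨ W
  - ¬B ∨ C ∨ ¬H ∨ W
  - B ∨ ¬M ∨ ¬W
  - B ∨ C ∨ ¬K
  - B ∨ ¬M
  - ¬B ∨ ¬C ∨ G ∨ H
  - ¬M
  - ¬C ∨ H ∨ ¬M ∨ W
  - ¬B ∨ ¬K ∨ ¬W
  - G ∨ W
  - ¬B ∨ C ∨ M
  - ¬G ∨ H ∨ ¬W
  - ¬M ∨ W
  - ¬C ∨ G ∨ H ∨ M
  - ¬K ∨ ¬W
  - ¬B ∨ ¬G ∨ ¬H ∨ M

W: False, G: True, K: False, M: False, H: False, C: True, B: True

Unit clause (¬M) forces M = False.
Try W = True:
  (¬C ∨ ¬W) forces C = False.
  (¬B ∨ C ∨ M) forces B = False.
  (B ∨ H) forces H = True.
  (C ∨ ¬H ∨ K) forces K = True.
  clause (B ∨ C ∨ ¬K) is falsified — backtrack.
So W = False.
  then (¬K ∨ W) forces K = False.
  then (G ∨ W) forces G = True.
Set H = False.
  then (C ∨ H ∨ K) forces C = True.
  then (B ∨ H) forces B = True.
All clauses satisfied.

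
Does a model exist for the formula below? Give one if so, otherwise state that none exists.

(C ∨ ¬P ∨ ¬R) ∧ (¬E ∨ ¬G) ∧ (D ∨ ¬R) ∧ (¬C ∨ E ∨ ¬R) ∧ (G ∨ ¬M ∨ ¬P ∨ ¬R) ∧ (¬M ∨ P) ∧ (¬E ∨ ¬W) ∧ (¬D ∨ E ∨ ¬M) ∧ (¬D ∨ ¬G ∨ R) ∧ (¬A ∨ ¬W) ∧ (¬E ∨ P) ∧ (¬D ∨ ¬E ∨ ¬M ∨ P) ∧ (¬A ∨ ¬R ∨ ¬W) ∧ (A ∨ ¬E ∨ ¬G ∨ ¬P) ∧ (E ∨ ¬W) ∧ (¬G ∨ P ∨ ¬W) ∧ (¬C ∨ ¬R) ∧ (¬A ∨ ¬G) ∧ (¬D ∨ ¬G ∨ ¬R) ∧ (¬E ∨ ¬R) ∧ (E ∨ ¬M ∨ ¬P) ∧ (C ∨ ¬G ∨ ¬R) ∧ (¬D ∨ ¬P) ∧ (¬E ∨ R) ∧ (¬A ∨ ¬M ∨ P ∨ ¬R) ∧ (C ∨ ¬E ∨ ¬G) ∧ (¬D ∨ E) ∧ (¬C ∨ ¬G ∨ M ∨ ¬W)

D = False, G = False, R = False, C = True, M = False, P = False, E = False, W = False, A = True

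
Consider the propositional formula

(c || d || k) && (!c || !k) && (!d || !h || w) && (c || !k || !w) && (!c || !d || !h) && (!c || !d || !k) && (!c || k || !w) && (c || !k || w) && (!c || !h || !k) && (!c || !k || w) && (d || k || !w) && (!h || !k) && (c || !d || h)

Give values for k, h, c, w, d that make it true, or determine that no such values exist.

Try k = True:
  (!c || !k) forces c = False.
  (c || !k || !w) forces w = False.
  clause (c || !k || w) is falsified — backtrack.
So k = False.
Set h = True.
Set c = True.
  then (!c || !d || !h) forces d = False.
  then (!c || k || !w) forces w = False.
All clauses satisfied.

k=F; h=T; c=T; w=F; d=F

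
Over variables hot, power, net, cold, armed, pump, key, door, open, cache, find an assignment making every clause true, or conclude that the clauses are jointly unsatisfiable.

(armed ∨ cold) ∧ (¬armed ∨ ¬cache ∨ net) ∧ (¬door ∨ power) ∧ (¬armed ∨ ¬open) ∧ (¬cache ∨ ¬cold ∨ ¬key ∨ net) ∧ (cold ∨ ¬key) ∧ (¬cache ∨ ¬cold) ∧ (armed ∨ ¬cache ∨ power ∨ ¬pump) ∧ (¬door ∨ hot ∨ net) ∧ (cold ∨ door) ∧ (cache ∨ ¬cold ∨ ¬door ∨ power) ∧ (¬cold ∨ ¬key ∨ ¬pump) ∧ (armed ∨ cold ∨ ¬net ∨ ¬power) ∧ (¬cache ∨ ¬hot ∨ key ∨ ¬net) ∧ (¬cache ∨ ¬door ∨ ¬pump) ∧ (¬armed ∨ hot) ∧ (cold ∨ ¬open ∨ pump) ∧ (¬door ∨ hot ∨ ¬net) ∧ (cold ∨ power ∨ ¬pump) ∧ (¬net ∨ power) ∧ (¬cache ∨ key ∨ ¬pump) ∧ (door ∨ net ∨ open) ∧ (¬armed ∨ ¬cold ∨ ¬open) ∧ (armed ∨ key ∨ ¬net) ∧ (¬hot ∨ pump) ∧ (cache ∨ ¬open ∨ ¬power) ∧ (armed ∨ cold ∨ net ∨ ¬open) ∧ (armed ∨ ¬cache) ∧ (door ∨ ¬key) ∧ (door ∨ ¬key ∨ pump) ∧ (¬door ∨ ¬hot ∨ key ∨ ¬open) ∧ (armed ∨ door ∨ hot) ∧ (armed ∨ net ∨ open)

hot = True; power = False; net = False; cold = True; armed = False; pump = True; key = False; door = False; open = True; cache = False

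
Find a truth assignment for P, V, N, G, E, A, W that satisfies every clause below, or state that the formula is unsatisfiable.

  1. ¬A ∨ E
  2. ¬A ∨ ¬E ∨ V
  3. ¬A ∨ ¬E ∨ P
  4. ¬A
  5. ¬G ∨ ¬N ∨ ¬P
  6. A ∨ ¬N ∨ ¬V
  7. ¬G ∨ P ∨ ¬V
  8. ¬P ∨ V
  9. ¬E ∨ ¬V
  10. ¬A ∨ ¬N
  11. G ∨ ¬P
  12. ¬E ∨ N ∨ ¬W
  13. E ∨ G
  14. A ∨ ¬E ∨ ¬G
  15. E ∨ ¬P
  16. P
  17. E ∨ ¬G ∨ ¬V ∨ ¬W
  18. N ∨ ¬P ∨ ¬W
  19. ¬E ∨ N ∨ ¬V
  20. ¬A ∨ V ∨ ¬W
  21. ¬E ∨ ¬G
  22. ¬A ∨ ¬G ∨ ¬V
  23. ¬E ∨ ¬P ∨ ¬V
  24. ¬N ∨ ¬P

No satisfying assignment exists.

Case P = True:
  (¬A) forces A = False.
  (¬P ∨ V) forces V = True.
  (A ∨ ¬N ∨ ¬V) forces N = False.
  (¬E ∨ ¬V) forces E = False.
  Clause (E ∨ ¬P) is falsified — contradiction.
Case P = False:
  Clause (P) is falsified — contradiction.
Both cases fail, so the formula is unsatisfiable.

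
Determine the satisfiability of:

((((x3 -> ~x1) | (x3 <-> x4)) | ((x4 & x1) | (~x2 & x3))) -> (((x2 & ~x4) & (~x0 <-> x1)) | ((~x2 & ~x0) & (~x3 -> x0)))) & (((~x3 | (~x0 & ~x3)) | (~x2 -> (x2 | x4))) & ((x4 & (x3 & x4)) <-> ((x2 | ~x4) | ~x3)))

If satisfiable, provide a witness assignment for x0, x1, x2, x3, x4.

Unsatisfiable

Case x4 = True: the formula simplifies to ((((x3 -> ~x1) | x3) | (x1 | (~x2 & x3))) -> ((~x2 & ~x0) & (~x3 -> x0))) & (x3 <-> (x2 | ~x3)).
  x3 = True: simplifies to (~x2 & ~x0) & x2.
    x2 = True: the conjunct ~x2 is False.
    x2 = False: the conjunct x2 is False.
  x3 = False: the conjunct x3 <-> (x2 | ~x3) becomes False <-> (x2 | True) = False.
Case x4 = False: the conjunct (x4 & (x3 & x4)) <-> ((x2 | ~x4) | ~x3) becomes (False & False) <-> (True | ~x3) = False.
Both cases fail — unsatisfiable.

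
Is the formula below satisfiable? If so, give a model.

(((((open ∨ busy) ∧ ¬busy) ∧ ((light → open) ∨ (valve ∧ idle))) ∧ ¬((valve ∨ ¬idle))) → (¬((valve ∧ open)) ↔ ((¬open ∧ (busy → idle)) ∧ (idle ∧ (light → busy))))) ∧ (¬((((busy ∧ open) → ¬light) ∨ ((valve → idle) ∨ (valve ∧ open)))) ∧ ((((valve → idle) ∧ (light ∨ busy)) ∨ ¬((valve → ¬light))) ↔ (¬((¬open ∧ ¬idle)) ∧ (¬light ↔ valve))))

The formula is unsatisfiable.

The conjunct ¬((((busy ∧ open) → ¬light) ∨ ((valve → idle) ∨ (valve ∧ open)))) is unsatisfiable on its own:
  valve = True: simplifies to ¬((((busy ∧ open) → ¬light) ∨ (idle ∨ open))).
    open = True: this becomes ¬(((busy → ¬light) ∨ True)) = False.
    open = False: this becomes ¬((True ∨ idle)) = False.
  valve = False: this becomes ¬((((busy ∧ open) → ¬light) ∨ True)) = False.
So the whole conjunction is unsatisfiable.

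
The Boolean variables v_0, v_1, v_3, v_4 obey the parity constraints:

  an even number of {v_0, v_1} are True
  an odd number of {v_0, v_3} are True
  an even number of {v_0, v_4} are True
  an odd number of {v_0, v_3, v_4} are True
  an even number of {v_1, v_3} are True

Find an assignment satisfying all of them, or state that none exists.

Adding constraints 1, 2, 5 mod 2: every variable appears an even number of times on the left, so the left side is 0.
But the right sides sum to 1 (mod 2). 0 ≠ 1 — the system is inconsistent.

Unsatisfiable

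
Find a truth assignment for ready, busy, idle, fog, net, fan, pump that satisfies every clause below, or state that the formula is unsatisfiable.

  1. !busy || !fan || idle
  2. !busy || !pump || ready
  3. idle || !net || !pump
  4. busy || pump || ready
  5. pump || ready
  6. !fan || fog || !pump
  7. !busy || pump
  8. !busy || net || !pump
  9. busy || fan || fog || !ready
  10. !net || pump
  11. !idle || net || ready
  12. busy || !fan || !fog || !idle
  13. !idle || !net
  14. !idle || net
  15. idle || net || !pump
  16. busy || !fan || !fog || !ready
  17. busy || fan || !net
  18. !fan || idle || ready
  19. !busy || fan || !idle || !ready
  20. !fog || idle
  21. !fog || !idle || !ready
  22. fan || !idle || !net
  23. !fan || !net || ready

Set ready = True.
Try busy = True:
  (!busy || pump) forces pump = True.
  (!busy || net || !pump) forces net = True.
  (idle || !net || !pump) forces idle = True.
  clause (!idle || !net) is falsified — backtrack.
So busy = False.
Set idle = False.
  then (!fog || idle) forces fog = False.
  then (busy || fan || fog || !ready) forces fan = True.
  then (!fan || fog || !pump) forces pump = False.
  then (!net || pump) forces net = False.
All clauses satisfied.

ready=T; busy=F; idle=F; fog=F; net=F; fan=T; pump=F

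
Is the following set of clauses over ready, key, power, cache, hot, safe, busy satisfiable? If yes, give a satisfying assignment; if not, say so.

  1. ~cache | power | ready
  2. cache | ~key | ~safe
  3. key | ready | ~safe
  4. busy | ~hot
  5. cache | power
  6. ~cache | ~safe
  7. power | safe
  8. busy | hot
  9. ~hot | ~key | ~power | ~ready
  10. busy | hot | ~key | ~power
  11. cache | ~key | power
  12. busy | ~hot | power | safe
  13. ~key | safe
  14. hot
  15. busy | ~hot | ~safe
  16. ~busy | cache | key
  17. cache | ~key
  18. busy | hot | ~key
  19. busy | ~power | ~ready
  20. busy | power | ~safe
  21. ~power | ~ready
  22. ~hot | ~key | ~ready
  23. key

Case key = True:
  (~key | safe) forces safe = True.
  (cache | ~key | ~safe) forces cache = True.
  Clause (~cache | ~safe) is falsified — contradiction.
Case key = False:
  Clause (key) is falsified — contradiction.
Both cases fail, so the formula is unsatisfiable.

Unsatisfiable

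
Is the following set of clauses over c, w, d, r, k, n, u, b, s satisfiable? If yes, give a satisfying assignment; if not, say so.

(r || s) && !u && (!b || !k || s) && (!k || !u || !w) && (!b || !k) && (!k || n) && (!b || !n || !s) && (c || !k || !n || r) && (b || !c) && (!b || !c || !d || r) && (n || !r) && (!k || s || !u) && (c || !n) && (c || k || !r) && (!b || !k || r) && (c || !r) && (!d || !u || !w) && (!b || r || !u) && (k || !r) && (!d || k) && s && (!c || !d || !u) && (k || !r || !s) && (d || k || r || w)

Unit clause (!u) forces u = False.
Unit clause (s) forces s = True.
Set c = False.
  then (c || !n) forces n = False.
  then (c || !r) forces r = False.
  then (!k || n) forces k = False.
  then (!d || k) forces d = False.
  then (d || k || r || w) forces w = True.
Set b = True.
All clauses satisfied.

c=F, w=T, d=F, r=F, k=F, n=F, u=F, b=T, s=T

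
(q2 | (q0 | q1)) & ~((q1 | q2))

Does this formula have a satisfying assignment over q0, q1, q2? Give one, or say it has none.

q0: True, q1: False, q2: False

  q2 | (q0 | q1) = True
    q0 | q1 = True
  ~((q1 | q2)) = True
    q1 | q2 = False
Both conjuncts True, so the formula holds.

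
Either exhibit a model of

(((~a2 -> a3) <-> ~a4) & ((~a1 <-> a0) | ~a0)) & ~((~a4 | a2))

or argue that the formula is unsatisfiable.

a0: False, a1: True, a2: False, a3: False, a4: True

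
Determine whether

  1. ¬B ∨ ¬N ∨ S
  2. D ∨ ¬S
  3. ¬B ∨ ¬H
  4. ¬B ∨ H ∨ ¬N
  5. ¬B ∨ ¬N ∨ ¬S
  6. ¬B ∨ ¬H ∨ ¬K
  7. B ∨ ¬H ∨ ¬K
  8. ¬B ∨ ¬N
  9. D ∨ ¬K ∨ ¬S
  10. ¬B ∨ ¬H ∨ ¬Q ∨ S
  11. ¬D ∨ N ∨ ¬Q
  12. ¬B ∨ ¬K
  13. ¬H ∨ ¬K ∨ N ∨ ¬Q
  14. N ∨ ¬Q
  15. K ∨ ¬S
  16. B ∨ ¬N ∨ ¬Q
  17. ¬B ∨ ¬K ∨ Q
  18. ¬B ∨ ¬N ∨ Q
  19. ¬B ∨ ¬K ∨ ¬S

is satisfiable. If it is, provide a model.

Set B = False.
Set N = True.
  then (B ∨ ¬N ∨ ¬Q) forces Q = False.
Set D = True.
Set S = False.
Set H = False.
Set K = True.
All clauses satisfied.

B = False, N = True, Q = False, D = True, S = False, H = False, K = True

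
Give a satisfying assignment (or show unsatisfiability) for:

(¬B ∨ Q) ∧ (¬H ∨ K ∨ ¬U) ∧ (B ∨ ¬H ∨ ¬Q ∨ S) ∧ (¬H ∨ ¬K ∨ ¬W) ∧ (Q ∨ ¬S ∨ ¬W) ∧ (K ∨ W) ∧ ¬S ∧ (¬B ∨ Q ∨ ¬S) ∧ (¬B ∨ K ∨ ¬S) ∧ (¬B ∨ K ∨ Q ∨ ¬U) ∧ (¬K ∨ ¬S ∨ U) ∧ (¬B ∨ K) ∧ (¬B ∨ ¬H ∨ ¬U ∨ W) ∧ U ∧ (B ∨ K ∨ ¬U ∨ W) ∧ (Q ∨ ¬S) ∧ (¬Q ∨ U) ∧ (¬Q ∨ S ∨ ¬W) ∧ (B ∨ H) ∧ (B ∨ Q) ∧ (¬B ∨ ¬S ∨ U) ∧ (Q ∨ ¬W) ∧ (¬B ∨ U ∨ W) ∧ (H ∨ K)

Unit clause (¬S) forces S = False.
Unit clause (U) forces U = True.
Try B = False:
  (B ∨ H) forces H = True.
  (¬H ∨ K ∨ ¬U) forces K = True.
  (B ∨ ¬H ∨ ¬Q ∨ S) forces Q = False.
  clause (B ∨ Q) is falsified — backtrack.
So B = True.
  then (¬B ∨ Q) forces Q = True.
  then (¬B ∨ K) forces K = True.
  then (¬Q ∨ S ∨ ¬W) forces W = False.
  then (¬B ∨ ¬H ∨ ¬U ∨ W) forces H = False.
All clauses satisfied.

S = False, B = True, H = False, W = False, Q = True, U = True, K = True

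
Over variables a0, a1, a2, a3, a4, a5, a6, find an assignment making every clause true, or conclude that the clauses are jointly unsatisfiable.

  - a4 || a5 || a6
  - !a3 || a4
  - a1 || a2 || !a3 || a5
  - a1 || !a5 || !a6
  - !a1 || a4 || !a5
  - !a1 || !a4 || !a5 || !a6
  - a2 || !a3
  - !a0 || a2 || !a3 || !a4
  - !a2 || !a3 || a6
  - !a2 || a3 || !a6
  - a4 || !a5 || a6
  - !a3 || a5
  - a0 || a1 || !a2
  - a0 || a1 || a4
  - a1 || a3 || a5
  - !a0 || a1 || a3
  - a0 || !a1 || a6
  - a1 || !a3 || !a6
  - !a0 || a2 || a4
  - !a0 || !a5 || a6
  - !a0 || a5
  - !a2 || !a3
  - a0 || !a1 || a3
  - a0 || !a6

Try a0 = True:
  (!a0 || a5) forces a5 = True.
  (!a0 || !a5 || a6) forces a6 = True.
  (a1 || !a5 || !a6) forces a1 = True.
  (!a1 || a4 || !a5) forces a4 = True.
  clause (!a1 || !a4 || !a5 || !a6) is falsified — backtrack.
So a0 = False.
  then (a0 || !a6) forces a6 = False.
  then (a0 || !a1 || a6) forces a1 = False.
  then (a0 || a1 || !a2) forces a2 = False.
  then (a0 || a1 || a4) forces a4 = True.
  then (a2 || !a3) forces a3 = False.
  then (a1 || a3 || a5) forces a5 = True.
All clauses satisfied.

a0 = False, a1 = False, a2 = False, a3 = False, a4 = True, a5 = True, a6 = False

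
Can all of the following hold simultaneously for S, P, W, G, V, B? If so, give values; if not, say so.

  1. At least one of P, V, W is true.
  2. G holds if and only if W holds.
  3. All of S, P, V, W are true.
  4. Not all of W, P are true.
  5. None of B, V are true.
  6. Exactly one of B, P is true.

The formula is unsatisfiable.

Case V = True:
  Constraint (5) is violated (V=T) — contradiction.
Case V = False:
  Constraint (3) is violated (V=F) — contradiction.
Both cases fail — unsatisfiable.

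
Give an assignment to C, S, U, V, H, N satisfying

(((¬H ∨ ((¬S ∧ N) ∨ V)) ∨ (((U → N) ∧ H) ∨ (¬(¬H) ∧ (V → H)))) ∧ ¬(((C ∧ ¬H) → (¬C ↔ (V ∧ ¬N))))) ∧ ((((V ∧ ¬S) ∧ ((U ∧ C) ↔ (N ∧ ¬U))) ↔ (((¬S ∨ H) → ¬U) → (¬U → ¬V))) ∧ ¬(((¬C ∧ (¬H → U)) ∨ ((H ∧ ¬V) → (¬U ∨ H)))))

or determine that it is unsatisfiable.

The conjunct ¬(((¬C ∧ (¬H → U)) ∨ ((H ∧ ¬V) → (¬U ∨ H)))) is unsatisfiable on its own:
  H = True: this becomes ¬((¬C ∨ True)) = False.
  H = False: this becomes ¬(((¬C ∧ U) ∨ True)) = False.
So the whole conjunction is unsatisfiable.

UNSATISFIABLE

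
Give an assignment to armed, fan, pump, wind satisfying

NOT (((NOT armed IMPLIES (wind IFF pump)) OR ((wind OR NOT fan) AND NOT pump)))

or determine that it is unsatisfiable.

armed=F, fan=T, pump=T, wind=F

  NOT (((NOT armed IMPLIES (wind IFF pump)) OR ((wind OR NOT fan) AND NOT pump))) = True
    (NOT armed IMPLIES (wind IFF pump)) OR ((wind OR NOT fan) AND NOT pump) = False
      NOT armed IMPLIES (wind IFF pump) = False
        NOT armed = True
        wind IFF pump = False
      (wind OR NOT fan) AND NOT pump = False
        wind OR NOT fan = False
          NOT fan = False
        NOT pump = False
The formula evaluates to True.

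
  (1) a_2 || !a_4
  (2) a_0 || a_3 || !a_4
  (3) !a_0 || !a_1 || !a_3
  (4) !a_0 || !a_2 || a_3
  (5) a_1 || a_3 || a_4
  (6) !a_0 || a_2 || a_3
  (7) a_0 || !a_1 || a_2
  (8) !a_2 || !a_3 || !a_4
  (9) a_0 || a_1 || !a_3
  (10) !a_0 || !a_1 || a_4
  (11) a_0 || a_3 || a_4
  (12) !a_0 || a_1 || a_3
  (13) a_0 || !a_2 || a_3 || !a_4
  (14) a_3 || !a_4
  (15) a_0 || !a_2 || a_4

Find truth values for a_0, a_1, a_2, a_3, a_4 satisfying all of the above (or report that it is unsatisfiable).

a_0=T, a_1=F, a_2=T, a_3=T, a_4=F

Set a_0 = True.
Try a_1 = True:
  (!a_0 || !a_1 || !a_3) forces a_3 = False.
  (!a_0 || !a_2 || a_3) forces a_2 = False.
  clause (!a_0 || a_2 || a_3) is falsified — backtrack.
So a_1 = False.
  then (!a_0 || a_1 || a_3) forces a_3 = True.
Set a_2 = True.
  then (!a_2 || !a_3 || !a_4) forces a_4 = False.
All clauses satisfied.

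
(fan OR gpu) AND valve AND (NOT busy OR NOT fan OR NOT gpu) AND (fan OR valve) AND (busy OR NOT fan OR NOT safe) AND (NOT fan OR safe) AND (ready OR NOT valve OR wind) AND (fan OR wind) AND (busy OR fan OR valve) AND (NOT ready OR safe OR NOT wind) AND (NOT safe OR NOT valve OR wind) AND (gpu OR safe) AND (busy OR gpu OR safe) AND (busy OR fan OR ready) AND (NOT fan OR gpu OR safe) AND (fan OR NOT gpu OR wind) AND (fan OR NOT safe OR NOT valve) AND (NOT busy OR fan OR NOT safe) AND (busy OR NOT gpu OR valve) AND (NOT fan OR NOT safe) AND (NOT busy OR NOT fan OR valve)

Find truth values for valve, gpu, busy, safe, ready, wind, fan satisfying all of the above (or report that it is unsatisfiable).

Unit clause (valve) forces valve = True.
Try gpu = False:
  (fan OR gpu) forces fan = True.
  (NOT fan OR safe) forces safe = True.
  clause (NOT fan OR NOT safe) is falsified — backtrack.
So gpu = True.
Set busy = True.
  then (NOT busy OR NOT fan OR NOT gpu) forces fan = False.
  then (fan OR wind) forces wind = True.
  then (fan OR NOT safe OR NOT valve) forces safe = False.
  then (NOT ready OR safe OR NOT wind) forces ready = False.
All clauses satisfied.

valve=T; gpu=T; busy=T; safe=F; ready=F; wind=T; fan=F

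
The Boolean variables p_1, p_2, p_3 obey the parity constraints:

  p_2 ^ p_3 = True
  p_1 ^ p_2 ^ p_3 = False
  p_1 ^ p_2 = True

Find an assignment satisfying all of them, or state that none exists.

p_1 = True; p_2 = False; p_3 = True

p_2 ^ p_3 = F ^ T = True ✓
p_1 ^ p_2 ^ p_3 = T ^ F ^ T = False ✓
p_1 ^ p_2 = T ^ F = True ✓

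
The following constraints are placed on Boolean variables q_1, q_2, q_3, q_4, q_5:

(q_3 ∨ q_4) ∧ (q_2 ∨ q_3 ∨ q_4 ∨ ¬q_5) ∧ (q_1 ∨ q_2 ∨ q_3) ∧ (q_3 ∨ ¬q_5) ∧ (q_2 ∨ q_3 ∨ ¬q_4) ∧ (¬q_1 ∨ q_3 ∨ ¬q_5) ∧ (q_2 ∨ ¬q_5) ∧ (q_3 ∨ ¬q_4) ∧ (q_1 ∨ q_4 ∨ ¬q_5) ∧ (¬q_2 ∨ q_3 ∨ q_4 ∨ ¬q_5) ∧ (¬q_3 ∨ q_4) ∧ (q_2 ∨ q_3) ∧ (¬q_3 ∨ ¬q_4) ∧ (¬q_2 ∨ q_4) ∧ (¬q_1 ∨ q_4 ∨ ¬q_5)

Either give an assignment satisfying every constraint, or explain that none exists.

Unsatisfiable — no assignment works.

Case q_3 = True:
  (¬q_3 ∨ q_4) forces q_4 = True.
  Clause (¬q_3 ∨ ¬q_4) is falsified — contradiction.
Case q_3 = False:
  (q_3 ∨ q_4) forces q_4 = True.
  Clause (q_3 ∨ ¬q_4) is falsified — contradiction.
Both cases fail, so the formula is unsatisfiable.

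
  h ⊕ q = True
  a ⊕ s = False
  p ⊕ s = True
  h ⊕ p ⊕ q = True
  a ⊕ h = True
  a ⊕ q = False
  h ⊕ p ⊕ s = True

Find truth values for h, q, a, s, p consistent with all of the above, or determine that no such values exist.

h = False, q = True, a = True, s = True, p = False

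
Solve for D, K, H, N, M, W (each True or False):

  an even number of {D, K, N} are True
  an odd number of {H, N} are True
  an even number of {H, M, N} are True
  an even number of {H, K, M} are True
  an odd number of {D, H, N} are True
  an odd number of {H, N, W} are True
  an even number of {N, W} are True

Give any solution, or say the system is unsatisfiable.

D = False, K = False, H = True, N = False, M = True, W = False

{D, K, N}: 0 true → even ✓
{H, N}: 1 true → odd ✓
{H, M, N}: 2 true → even ✓
{H, K, M}: 2 true → even ✓
{D, H, N}: 1 true → odd ✓
{H, N, W}: 1 true → odd ✓
{N, W}: 0 true → even ✓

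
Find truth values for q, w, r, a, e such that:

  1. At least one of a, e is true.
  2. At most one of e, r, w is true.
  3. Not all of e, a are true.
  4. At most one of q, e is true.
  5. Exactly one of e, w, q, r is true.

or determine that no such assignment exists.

q = False, w = False, r = True, a = True, e = False

  (1) {a, e}: 1 true — at least one ✓
  (2) {e, r, w}: 1 true — at most one ✓
  (3) {e, a}: 1/2 true — not all ✓
  (4) {q, e}: 0 true — at most one ✓
  (5) {e, w, q, r}: 1 true — exactly one ✓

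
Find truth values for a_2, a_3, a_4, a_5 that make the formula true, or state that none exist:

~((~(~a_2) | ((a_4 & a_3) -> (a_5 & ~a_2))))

a_2: False; a_3: True; a_4: True; a_5: False

  ~((~(~a_2) | ((a_4 & a_3) -> (a_5 & ~a_2)))) = True
    ~(~a_2) | ((a_4 & a_3) -> (a_5 & ~a_2)) = False
      ~(~a_2) = False
        ~a_2 = True
      (a_4 & a_3) -> (a_5 & ~a_2) = False
        a_4 & a_3 = True
        a_5 & ~a_2 = False
          ~a_2 = True
The formula evaluates to True.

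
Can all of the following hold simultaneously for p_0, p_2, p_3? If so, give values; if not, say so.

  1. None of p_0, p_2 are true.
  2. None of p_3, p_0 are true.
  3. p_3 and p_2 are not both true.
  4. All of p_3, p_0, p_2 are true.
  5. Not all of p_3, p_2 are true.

UNSATISFIABLE

Case p_0 = True:
  Constraint (1) is violated (p_0=T) — contradiction.
Case p_0 = False:
  Constraint (4) is violated (p_0=F) — contradiction.
Both cases fail — unsatisfiable.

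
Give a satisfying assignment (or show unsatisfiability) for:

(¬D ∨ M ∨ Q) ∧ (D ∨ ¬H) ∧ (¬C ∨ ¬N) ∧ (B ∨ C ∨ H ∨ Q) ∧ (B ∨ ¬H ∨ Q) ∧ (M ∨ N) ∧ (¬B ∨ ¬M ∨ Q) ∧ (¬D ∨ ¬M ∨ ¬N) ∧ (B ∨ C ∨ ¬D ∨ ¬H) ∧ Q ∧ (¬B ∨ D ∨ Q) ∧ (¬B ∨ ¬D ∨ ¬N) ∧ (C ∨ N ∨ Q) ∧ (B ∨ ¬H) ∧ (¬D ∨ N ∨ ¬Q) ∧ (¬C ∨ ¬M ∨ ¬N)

Q: True, N: False, D: False, M: True, H: False, B: True, C: False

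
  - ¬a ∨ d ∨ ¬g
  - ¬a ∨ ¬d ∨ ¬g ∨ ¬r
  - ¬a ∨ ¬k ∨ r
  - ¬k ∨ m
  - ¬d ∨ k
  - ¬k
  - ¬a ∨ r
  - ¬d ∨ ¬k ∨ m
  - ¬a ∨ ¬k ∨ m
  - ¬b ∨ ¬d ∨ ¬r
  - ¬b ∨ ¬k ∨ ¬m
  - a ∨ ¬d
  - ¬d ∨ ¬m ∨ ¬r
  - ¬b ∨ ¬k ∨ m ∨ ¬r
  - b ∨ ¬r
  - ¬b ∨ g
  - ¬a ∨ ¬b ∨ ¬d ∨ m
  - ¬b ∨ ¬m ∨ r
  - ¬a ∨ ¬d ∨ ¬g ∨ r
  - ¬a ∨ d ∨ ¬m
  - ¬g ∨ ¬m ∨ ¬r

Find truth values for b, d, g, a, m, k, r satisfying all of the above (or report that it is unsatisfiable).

Unit clause (¬k) forces k = False.
In (¬d ∨ k) only ¬d is left, so d = False.
Set b = False.
  then (b ∨ ¬r) forces r = False.
  then (¬a ∨ r) forces a = False.
Set g = True.
Set m = True.
All clauses satisfied.

b=F; d=F; g=T; a=F; m=T; k=F; r=F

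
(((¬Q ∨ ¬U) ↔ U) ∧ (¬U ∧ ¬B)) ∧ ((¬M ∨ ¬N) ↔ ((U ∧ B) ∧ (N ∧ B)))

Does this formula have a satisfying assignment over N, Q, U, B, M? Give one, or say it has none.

Case U = True: the conjunct ¬U is False.
Case U = False: the conjunct (¬Q ∨ ¬U) ↔ U becomes (¬Q ∨ True) ↔ False = False.
Both cases fail — unsatisfiable.

No satisfying assignment exists.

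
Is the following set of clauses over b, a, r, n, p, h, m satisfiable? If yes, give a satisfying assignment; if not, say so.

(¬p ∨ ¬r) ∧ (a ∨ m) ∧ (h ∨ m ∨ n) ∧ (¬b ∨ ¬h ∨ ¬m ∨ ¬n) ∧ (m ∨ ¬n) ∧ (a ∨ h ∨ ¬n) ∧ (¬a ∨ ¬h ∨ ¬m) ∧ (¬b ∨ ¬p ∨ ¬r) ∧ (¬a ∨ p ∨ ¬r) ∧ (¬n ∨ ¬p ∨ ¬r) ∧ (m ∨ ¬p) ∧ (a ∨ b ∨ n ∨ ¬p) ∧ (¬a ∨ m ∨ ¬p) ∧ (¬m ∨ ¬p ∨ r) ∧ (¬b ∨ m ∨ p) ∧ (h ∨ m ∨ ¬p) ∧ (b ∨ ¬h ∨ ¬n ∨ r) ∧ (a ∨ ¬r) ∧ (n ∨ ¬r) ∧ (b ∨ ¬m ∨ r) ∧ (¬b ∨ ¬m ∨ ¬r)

b = False, a = True, r = False, n = False, p = False, h = True, m = False

Set b = False.
Try a = False:
  (a ∨ m) forces m = True.
  (a ∨ ¬r) forces r = False.
  clause (b ∨ ¬m ∨ r) is falsified — backtrack.
So a = True.
Set r = False.
  then (b ∨ ¬m ∨ r) forces m = False.
  then (m ∨ ¬n) forces n = False.
  then (m ∨ ¬p) forces p = False.
  then (h ∨ m ∨ n) forces h = True.
All clauses satisfied.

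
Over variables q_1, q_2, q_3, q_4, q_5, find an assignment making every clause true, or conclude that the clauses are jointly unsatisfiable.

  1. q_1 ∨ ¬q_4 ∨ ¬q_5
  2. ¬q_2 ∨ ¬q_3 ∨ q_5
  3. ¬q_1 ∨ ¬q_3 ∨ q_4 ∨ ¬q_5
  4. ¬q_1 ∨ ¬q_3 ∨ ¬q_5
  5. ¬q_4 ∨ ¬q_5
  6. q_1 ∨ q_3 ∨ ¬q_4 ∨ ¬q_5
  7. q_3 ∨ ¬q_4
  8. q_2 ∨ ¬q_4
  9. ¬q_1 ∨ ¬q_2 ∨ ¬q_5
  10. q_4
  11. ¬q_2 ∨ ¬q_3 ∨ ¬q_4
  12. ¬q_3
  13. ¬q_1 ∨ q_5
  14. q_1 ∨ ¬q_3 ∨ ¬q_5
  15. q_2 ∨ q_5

Unsatisfiable

Case q_3 = True:
  Clause (¬q_3) is falsified — contradiction.
Case q_3 = False:
  (q_3 ∨ ¬q_4) forces q_4 = False.
  Clause (q_4) is falsified — contradiction.
Both cases fail, so the formula is unsatisfiable.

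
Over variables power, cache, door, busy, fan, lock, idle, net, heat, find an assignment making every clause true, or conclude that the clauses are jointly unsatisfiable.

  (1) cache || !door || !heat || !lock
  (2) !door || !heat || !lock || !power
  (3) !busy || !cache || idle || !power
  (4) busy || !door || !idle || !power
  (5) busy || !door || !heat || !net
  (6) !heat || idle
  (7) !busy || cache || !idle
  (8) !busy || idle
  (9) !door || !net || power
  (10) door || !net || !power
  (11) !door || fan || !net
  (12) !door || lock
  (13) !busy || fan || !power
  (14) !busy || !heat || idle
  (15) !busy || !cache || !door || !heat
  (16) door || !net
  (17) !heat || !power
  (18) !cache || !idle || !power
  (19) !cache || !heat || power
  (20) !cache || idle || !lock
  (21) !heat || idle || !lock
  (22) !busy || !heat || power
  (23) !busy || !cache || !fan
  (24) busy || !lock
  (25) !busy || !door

Set power = False.
Set cache = True.
  then (!cache || !heat || power) forces heat = False.
Try door = True:
  (!door || !net || power) forces net = False.
  (!door || lock) forces lock = True.
  (!cache || idle || !lock) forces idle = True.
  (busy || !lock) forces busy = True.
  clause (!busy || !door) is falsified — backtrack.
So door = False.
  then (door || !net) forces net = False.
Set busy = False.
  then (busy || !lock) forces lock = False.
Set fan = True.
Set idle = True.
All clauses satisfied.

power: False, cache: True, door: False, busy: False, fan: True, lock: False, idle: True, net: False, heat: False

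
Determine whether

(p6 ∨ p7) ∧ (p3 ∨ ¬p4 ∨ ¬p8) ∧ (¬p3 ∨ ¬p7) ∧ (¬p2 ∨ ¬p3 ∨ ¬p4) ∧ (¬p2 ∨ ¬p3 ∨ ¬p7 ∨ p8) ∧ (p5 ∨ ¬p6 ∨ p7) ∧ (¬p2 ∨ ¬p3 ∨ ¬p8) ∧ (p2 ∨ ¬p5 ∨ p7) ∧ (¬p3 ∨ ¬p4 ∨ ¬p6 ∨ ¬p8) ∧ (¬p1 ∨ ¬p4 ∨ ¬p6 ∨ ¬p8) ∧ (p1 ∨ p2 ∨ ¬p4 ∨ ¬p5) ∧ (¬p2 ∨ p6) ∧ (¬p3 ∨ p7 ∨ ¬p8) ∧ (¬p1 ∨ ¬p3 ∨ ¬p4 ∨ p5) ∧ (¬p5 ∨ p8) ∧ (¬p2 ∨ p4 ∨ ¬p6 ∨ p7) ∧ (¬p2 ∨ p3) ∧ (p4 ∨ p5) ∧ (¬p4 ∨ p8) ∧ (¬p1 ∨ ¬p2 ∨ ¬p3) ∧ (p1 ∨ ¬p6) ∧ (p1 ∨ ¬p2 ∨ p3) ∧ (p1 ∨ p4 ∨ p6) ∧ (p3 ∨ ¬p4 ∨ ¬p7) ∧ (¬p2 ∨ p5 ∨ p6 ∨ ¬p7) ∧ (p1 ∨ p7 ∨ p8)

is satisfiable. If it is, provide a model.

p1 = True, p2 = False, p3 = False, p4 = False, p5 = True, p6 = False, p7 = True, p8 = True

Set p1 = True.
Try p2 = True:
  (¬p2 ∨ p6) forces p6 = True.
  (¬p2 ∨ p3) forces p3 = True.
  clause (¬p1 ∨ ¬p2 ∨ ¬p3) is falsified — backtrack.
So p2 = False.
Try p3 = True:
  (¬p3 ∨ ¬p7) forces p7 = False.
  (p6 ∨ p7) forces p6 = True.
  (p5 ∨ ¬p6 ∨ p7) forces p5 = True.
  clause (p2 ∨ ¬p5 ∨ p7) is falsified — backtrack.
So p3 = False.
Try p4 = True:
  (p3 ∨ ¬p4 ∨ ¬p8) forces p8 = False.
  clause (¬p4 ∨ p8) is falsified — backtrack.
So p4 = False.
  then (p4 ∨ p5) forces p5 = True.
  then (p2 ∨ ¬p5 ∨ p7) forces p7 = True.
  then (¬p5 ∨ p8) forces p8 = True.
Set p6 = False.
All clauses satisfied.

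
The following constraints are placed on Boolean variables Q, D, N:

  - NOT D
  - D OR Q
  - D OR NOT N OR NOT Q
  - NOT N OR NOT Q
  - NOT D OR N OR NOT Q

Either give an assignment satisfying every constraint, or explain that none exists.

Q = True; D = False; N = False

Unit clause (NOT D) forces D = False.
In (D OR Q) only Q is left, so Q = True.
In (D OR NOT N OR NOT Q) only NOT N is left, so N = False.
Check each clause:
  (NOT D): NOT D holds.
  (D OR Q): Q holds.
  (D OR NOT N OR NOT Q): NOT N holds.
  (NOT N OR NOT Q): NOT N holds.
  (NOT D OR N OR NOT Q): NOT D holds.
All clauses satisfied.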